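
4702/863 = 4702/863  =  5.45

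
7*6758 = 47306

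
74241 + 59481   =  133722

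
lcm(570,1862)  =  27930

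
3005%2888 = 117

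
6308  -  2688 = 3620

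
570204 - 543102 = 27102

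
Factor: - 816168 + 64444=-751724 = - 2^2 * 187931^1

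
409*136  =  55624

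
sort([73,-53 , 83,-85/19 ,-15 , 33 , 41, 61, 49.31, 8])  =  [ - 53, -15,-85/19, 8, 33,41,  49.31,61,  73 , 83 ]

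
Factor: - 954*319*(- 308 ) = 93732408 = 2^3*3^2* 7^1*11^2*29^1*53^1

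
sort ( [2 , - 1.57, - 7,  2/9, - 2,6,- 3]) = [ - 7 ,-3 , - 2, - 1.57, 2/9,2,  6 ] 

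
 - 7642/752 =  - 3821/376=- 10.16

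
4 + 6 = 10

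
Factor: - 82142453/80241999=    - 3^( -1) *17^1*19^1 *23^1*43^( - 1) * 71^(- 1 )*8761^(-1)*11057^1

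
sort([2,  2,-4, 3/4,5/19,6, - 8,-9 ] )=[ - 9, - 8, - 4, 5/19,3/4, 2, 2 , 6 ]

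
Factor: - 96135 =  - 3^1*5^1*13^1*17^1*29^1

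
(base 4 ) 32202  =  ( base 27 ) 17C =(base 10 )930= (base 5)12210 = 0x3A2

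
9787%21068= 9787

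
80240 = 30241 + 49999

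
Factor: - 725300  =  -2^2*5^2*7253^1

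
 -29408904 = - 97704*301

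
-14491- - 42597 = 28106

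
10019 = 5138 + 4881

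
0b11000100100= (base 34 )1C8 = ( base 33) 1EL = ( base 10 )1572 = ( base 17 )578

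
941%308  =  17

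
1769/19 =1769/19 = 93.11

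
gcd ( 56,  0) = 56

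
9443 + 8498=17941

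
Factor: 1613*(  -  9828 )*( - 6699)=106196326236=2^2*3^4*7^2*11^1*13^1*29^1*1613^1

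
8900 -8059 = 841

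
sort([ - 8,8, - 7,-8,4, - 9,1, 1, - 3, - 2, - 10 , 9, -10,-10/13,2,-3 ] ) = [ - 10,-10, - 9  , - 8, - 8, - 7, - 3,- 3, - 2, - 10/13,1, 1 , 2,4,8,9]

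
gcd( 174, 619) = 1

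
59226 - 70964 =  -11738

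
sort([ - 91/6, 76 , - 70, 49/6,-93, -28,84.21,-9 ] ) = [ - 93, - 70, - 28, - 91/6, - 9, 49/6, 76,  84.21]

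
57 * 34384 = 1959888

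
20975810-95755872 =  - 74780062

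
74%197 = 74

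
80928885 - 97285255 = -16356370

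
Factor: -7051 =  -11^1*641^1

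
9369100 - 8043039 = 1326061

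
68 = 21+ 47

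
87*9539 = 829893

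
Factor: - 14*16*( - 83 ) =2^5*7^1*83^1= 18592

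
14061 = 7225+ 6836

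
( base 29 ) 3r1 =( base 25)577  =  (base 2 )110011101011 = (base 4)303223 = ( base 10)3307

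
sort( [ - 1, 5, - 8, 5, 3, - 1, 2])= [ - 8, - 1, - 1, 2, 3, 5 , 5]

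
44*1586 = 69784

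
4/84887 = 4/84887= 0.00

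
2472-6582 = - 4110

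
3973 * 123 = 488679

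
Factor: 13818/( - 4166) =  -3^1*7^2*47^1 * 2083^( - 1) =- 6909/2083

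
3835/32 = 119+27/32 = 119.84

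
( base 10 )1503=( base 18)4b9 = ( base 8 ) 2737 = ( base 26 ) 25L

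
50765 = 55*923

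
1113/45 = 24+11/15  =  24.73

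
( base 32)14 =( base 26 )1A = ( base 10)36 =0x24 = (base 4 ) 210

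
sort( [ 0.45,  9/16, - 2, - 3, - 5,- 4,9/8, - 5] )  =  [ - 5, - 5, - 4, - 3, - 2, 0.45,9/16,  9/8]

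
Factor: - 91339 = - 241^1*379^1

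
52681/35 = 1505 + 6/35 = 1505.17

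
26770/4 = 13385/2 = 6692.50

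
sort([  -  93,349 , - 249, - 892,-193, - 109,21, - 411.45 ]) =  [ - 892, - 411.45, - 249, - 193, - 109,-93,21,349]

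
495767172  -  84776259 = 410990913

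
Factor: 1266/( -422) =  -3^1= -  3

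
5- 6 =  -  1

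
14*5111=71554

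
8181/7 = 1168 +5/7=1168.71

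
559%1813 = 559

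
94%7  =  3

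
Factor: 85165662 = 2^1*3^1*14194277^1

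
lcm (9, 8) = 72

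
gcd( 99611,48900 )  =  1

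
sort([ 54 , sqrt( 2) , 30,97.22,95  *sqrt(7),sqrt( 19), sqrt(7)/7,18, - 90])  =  [-90, sqrt(7)/7, sqrt( 2) , sqrt( 19),18,  30, 54,97.22, 95*sqrt(7)] 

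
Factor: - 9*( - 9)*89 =7209 = 3^4 * 89^1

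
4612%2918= 1694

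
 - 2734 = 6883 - 9617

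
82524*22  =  1815528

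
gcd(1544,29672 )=8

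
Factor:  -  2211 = - 3^1*  11^1*67^1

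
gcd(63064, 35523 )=1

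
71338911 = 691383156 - 620044245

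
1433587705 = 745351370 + 688236335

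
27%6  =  3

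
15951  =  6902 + 9049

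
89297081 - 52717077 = 36580004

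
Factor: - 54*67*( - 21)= 2^1*3^4*7^1*67^1 = 75978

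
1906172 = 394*4838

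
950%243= 221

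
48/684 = 4/57   =  0.07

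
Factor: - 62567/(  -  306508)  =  89/436= 2^ ( - 2 ) * 89^1*109^(-1 ) 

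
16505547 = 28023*589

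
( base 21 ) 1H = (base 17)24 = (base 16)26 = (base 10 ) 38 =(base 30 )18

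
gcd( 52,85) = 1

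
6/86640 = 1/14440 =0.00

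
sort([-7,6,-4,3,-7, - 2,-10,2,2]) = [ -10, - 7, -7, - 4,-2 , 2, 2, 3, 6]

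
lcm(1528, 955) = 7640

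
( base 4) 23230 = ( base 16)2ec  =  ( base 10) 748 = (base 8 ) 1354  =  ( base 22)1c0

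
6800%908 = 444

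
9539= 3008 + 6531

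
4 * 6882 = 27528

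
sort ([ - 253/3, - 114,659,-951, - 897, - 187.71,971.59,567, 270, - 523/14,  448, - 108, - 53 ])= [ - 951, - 897, - 187.71, - 114, - 108, - 253/3, - 53, - 523/14, 270, 448, 567, 659,971.59] 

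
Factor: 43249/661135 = 5^( - 1)* 23^ ( - 1 )*61^1*709^1*5749^( - 1 )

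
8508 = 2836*3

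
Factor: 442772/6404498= 2^1*11^1*29^1*347^1*3202249^ (-1) = 221386/3202249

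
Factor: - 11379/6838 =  - 2^( -1)*3^1*13^(  -  1)*263^( - 1 )*3793^1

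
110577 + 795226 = 905803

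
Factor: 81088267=13^1*1559^1*4001^1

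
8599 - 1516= 7083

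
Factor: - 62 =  - 2^1*31^1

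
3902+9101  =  13003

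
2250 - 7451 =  - 5201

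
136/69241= 8/4073 =0.00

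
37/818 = 37/818=0.05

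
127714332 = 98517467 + 29196865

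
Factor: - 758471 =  - 7^2*23^1*673^1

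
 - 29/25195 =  - 1 + 25166/25195 = - 0.00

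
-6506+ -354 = -6860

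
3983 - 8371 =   -  4388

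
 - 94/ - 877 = 94/877 = 0.11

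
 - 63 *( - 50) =3150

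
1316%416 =68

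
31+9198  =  9229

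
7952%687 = 395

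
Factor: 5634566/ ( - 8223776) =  - 2^(- 4)*7^1*11^( - 1)*61^ (-1) * 67^1*383^( - 1)*6007^1 = - 2817283/4111888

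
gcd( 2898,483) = 483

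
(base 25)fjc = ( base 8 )23206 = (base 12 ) 585a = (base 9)14467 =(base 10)9862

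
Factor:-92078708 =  - 2^2*23019677^1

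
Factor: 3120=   2^4*3^1*5^1*13^1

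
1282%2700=1282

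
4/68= 1/17 = 0.06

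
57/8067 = 19/2689 =0.01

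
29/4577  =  29/4577 = 0.01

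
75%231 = 75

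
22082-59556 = - 37474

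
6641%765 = 521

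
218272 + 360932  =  579204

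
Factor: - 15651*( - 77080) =1206379080=2^3*3^2*5^1*37^1*41^1*47^2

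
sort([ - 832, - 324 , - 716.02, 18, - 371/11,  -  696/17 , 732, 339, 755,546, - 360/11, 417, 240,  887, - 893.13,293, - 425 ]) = [ - 893.13, - 832, - 716.02,-425, - 324 , - 696/17, - 371/11, - 360/11,  18, 240, 293,339,417, 546, 732,755,887]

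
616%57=46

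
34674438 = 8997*3854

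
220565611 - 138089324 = 82476287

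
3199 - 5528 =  - 2329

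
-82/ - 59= 82/59 = 1.39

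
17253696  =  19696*876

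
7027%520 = 267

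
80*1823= 145840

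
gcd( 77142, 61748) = 86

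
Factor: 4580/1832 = 5/2 = 2^(-1) * 5^1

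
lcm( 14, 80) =560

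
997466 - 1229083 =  - 231617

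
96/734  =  48/367 = 0.13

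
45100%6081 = 2533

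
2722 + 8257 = 10979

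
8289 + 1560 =9849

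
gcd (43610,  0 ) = 43610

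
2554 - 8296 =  - 5742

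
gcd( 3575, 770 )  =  55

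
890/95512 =445/47756 = 0.01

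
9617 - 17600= - 7983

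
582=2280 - 1698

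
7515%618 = 99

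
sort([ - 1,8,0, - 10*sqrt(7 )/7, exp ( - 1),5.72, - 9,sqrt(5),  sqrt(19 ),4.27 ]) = [ - 9, - 10* sqrt(7)/7, - 1, 0,exp( - 1),sqrt(5),4.27,  sqrt( 19 ),5.72, 8 ] 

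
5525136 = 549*10064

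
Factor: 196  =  2^2*7^2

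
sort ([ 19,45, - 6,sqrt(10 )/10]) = [-6,sqrt(10)/10 , 19,  45 ]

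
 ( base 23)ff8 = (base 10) 8288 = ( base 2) 10000001100000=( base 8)20140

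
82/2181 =82/2181 = 0.04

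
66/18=3 + 2/3 = 3.67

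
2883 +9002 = 11885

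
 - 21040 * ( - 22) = 462880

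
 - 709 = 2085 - 2794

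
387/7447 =387/7447 = 0.05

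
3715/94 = 3715/94  =  39.52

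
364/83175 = 364/83175= 0.00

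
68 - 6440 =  - 6372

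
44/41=44/41 = 1.07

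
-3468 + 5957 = 2489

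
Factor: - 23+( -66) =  - 89 = -89^1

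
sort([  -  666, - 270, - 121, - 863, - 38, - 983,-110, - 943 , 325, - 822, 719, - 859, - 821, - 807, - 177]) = [ - 983 , - 943, - 863, - 859, - 822, - 821, - 807, - 666,- 270, - 177 ,-121,-110 , - 38, 325,719]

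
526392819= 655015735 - 128622916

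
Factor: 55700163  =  3^3 *251^1*8219^1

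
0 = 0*84518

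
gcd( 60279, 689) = 1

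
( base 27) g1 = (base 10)433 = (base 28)fd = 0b110110001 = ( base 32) DH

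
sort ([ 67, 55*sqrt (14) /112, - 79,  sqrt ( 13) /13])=[- 79, sqrt( 13 ) /13, 55*sqrt( 14)/112,67]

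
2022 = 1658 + 364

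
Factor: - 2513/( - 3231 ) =7/9 = 3^( - 2 )*7^1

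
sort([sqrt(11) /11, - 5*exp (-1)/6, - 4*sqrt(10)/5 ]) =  [ - 4*sqrt(10 )/5 ,-5*exp( - 1 ) /6, sqrt ( 11)/11 ] 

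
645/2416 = 645/2416 = 0.27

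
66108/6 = 11018 = 11018.00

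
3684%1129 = 297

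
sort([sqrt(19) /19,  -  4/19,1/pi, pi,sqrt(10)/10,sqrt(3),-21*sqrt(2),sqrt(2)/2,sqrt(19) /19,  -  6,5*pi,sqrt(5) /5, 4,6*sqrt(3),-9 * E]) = [ - 21*sqrt(2), - 9*E, - 6, - 4/19,sqrt(19)/19,sqrt(19)/19 , sqrt( 10)/10, 1/pi,sqrt(5 ) /5,sqrt(2 )/2,  sqrt(3),pi,4,  6 *sqrt(3),5*pi ] 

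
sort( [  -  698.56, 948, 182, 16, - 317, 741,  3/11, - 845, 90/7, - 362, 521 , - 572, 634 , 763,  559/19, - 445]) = [ - 845, - 698.56, - 572,  -  445, - 362,  -  317 , 3/11,90/7, 16,559/19, 182, 521,634, 741, 763, 948]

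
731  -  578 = 153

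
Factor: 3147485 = 5^1 * 11^1 * 89^1 *643^1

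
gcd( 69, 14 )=1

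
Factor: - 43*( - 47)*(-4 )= -2^2*43^1*47^1 = - 8084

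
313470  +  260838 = 574308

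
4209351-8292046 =  -  4082695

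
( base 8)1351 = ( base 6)3241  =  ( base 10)745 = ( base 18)257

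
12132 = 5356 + 6776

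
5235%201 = 9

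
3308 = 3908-600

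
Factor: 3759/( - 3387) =  -  7^1 *179^1*1129^ ( - 1) = -1253/1129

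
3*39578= 118734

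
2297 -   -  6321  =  8618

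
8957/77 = 116 + 25/77= 116.32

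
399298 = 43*9286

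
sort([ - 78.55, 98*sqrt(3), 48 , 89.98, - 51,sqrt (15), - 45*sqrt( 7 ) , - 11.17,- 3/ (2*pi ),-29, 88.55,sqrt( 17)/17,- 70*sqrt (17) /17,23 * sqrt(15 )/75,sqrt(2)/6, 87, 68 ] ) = [ - 45*sqrt ( 7) , - 78.55, - 51, - 29,-70*sqrt (17 )/17,-11.17, - 3/( 2*pi ),sqrt( 2)/6, sqrt( 17) /17, 23*sqrt(  15)/75, sqrt (15 ) , 48,68,87 , 88.55, 89.98,  98*sqrt(3 ) ]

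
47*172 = 8084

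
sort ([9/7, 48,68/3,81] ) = [ 9/7, 68/3, 48 , 81] 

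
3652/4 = 913 = 913.00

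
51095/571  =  51095/571 = 89.48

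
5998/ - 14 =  - 429 + 4/7 = - 428.43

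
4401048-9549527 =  - 5148479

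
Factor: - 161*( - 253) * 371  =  15111943  =  7^2*11^1*23^2*53^1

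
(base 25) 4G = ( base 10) 116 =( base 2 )1110100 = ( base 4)1310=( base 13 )8C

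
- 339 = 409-748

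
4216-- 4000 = 8216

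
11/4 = 11/4=2.75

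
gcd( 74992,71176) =8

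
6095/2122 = 2+1851/2122 = 2.87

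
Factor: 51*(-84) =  - 2^2* 3^2*7^1*17^1 = - 4284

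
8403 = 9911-1508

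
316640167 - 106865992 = 209774175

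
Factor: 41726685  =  3^1*5^1*7^2*11^1*13^1*397^1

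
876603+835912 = 1712515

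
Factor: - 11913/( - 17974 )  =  57/86 = 2^(  -  1)*3^1*19^1*43^( -1 ) 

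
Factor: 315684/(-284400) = -2^( - 2)*3^1*5^( - 2)* 37^1 =- 111/100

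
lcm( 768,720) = 11520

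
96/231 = 32/77 = 0.42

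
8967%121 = 13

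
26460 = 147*180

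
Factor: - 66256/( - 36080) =5^( - 1 )*11^ ( - 1 ) * 101^1 = 101/55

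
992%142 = 140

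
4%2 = 0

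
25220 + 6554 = 31774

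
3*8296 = 24888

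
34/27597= 34/27597=0.00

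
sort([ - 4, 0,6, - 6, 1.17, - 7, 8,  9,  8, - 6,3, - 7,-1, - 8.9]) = [ - 8.9,  -  7,-7  , - 6, - 6,-4, - 1,  0,  1.17, 3,6,8,  8, 9]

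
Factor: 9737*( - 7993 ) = -7^1 * 13^1*107^1*7993^1 = -  77827841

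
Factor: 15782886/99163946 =3^2*7^( - 1 )*173^( - 1)*5849^( - 1)*125261^1 = 1127349/7083139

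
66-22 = 44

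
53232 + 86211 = 139443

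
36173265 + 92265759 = 128439024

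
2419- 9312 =-6893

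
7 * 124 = 868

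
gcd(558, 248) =62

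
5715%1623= 846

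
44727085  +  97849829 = 142576914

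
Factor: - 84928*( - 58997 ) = 2^6* 1327^1*58997^1 = 5010497216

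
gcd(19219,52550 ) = 1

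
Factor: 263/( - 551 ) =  - 19^( - 1)*29^( - 1)*263^1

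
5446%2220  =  1006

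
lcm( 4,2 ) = 4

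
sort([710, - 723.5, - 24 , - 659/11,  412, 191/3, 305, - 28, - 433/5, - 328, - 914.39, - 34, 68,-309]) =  [ - 914.39, - 723.5, - 328, - 309, - 433/5, - 659/11,  -  34, - 28,-24,191/3,68, 305, 412, 710 ]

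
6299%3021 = 257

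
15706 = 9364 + 6342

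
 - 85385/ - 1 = 85385/1 = 85385.00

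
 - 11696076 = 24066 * ( - 486 )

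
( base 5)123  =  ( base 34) 14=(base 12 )32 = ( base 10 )38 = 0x26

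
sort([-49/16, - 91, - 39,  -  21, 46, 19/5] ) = [  -  91 ,-39,-21,-49/16, 19/5,46 ]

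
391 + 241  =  632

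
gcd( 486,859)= 1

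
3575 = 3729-154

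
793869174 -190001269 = 603867905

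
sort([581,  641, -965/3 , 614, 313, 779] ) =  [  -  965/3,313,  581 , 614,641 , 779] 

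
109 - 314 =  - 205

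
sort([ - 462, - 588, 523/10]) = [ - 588, - 462,523/10] 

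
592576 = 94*6304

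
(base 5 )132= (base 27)1F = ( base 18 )26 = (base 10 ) 42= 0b101010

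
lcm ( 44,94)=2068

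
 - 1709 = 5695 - 7404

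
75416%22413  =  8177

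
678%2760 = 678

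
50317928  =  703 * 71576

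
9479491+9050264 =18529755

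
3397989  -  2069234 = 1328755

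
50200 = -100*( - 502 )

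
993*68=67524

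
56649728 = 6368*8896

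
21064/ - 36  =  -5266/9  =  - 585.11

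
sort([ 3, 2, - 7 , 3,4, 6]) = [ - 7,2,  3, 3,4, 6 ]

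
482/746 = 241/373 = 0.65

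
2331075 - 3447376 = - 1116301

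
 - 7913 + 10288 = 2375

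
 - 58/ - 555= 58/555= 0.10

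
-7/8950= - 7/8950 = - 0.00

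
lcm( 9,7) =63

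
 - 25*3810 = -95250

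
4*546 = 2184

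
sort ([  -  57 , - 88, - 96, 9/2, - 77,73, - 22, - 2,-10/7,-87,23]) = [ - 96, - 88 ,- 87,-77,-57, - 22,-2, - 10/7, 9/2,23,73]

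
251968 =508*496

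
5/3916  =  5/3916 = 0.00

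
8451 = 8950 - 499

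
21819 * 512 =11171328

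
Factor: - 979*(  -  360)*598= 2^4*3^2*5^1 * 11^1*13^1 *23^1*89^1  =  210759120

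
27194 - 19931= 7263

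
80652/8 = 20163/2 = 10081.50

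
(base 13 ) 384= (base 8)1147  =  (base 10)615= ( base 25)of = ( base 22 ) 15L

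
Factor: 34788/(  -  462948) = -13/173 = -13^1*173^( - 1)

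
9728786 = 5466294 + 4262492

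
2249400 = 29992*75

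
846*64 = 54144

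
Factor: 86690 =2^1*5^1*8669^1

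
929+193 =1122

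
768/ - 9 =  - 256/3 = -85.33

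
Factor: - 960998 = -2^1*480499^1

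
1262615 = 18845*67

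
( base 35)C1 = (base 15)1d1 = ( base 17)17d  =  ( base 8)645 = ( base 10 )421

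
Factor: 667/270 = 2^ ( - 1)*3^( - 3)*5^(-1 )*23^1*29^1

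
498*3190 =1588620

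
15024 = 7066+7958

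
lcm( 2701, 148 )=10804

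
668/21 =31 + 17/21 = 31.81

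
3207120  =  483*6640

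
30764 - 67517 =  - 36753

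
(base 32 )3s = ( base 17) 75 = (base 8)174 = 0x7C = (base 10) 124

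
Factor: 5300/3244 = 1325/811 = 5^2*53^1*811^ ( - 1) 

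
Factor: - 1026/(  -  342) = 3^1 = 3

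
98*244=23912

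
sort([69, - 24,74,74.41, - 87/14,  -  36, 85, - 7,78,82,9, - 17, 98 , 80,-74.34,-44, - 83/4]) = [-74.34, - 44,-36, - 24, - 83/4,  -  17, - 7,  -  87/14,  9,69,74,74.41,  78, 80,82,  85, 98]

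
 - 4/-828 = 1/207 = 0.00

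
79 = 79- 0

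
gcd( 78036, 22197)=21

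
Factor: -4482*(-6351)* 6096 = 173523749472 = 2^5*3^5*29^1*73^1*83^1* 127^1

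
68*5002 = 340136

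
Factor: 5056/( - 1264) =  - 2^2= - 4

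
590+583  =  1173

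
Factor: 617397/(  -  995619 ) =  -11^1*19^ ( - 1) * 53^1*353^1 * 17467^ ( - 1) = - 205799/331873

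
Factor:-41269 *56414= - 2^1*67^1 * 421^1*41269^1  =  -  2328149366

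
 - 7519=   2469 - 9988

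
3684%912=36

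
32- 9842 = -9810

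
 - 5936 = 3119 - 9055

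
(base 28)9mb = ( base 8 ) 17003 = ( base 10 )7683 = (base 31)7uq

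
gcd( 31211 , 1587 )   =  529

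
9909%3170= 399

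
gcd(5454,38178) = 5454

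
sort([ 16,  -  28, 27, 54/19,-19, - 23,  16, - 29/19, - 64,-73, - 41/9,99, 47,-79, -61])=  [ - 79, - 73,-64, - 61, - 28,-23, - 19, - 41/9, - 29/19, 54/19, 16, 16, 27, 47, 99 ]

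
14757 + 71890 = 86647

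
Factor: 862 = 2^1*431^1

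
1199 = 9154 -7955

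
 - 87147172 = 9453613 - 96600785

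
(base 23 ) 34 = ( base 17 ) 45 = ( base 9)81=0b1001001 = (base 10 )73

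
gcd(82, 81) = 1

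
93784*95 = 8909480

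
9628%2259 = 592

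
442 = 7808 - 7366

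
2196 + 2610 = 4806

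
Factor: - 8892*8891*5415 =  - 2^2*3^3*5^1*13^1*17^1*19^3*523^1= -428103250380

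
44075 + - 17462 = 26613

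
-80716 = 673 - 81389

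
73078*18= 1315404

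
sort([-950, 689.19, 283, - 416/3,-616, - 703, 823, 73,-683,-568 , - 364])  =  [ - 950, - 703, -683, - 616,-568,-364, -416/3,73, 283,689.19, 823]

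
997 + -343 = 654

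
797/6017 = 797/6017 =0.13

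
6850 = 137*50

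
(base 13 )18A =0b100011011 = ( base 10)283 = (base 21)DA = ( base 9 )344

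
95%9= 5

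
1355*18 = 24390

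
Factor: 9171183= 3^1 * 7^2*89^1*701^1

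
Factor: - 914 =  - 2^1 * 457^1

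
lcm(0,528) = 0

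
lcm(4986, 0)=0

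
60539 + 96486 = 157025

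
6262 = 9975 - 3713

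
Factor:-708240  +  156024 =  - 552216  =  -2^3  *  3^1*7^1*19^1*173^1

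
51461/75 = 51461/75 = 686.15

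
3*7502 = 22506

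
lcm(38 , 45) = 1710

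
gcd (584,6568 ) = 8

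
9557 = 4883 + 4674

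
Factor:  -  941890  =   - 2^1*5^1*131^1*719^1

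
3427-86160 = -82733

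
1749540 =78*22430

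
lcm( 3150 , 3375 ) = 47250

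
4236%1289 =369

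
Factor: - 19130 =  - 2^1*5^1* 1913^1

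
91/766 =91/766 = 0.12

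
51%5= 1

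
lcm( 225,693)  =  17325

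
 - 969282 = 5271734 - 6241016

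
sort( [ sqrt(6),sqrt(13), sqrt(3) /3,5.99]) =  [sqrt( 3 ) /3, sqrt(6 ), sqrt(13 ), 5.99] 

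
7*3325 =23275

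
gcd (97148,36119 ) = 1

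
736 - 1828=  - 1092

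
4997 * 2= 9994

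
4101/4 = 4101/4 = 1025.25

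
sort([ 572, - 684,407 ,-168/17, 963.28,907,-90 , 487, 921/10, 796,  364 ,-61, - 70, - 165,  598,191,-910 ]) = [-910 ,-684,  -  165, - 90, - 70,-61, - 168/17,  921/10 , 191, 364, 407,  487, 572, 598, 796,907, 963.28]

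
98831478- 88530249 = 10301229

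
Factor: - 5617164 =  - 2^2*3^1*7^2*41^1*233^1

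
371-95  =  276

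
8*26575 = 212600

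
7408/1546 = 3704/773 = 4.79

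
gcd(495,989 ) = 1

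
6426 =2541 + 3885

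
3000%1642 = 1358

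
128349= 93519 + 34830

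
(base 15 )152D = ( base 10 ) 4543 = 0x11BF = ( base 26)6IJ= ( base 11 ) 3460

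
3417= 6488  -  3071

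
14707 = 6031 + 8676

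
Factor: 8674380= 2^2 * 3^2*5^1*11^1 * 13^1*337^1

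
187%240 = 187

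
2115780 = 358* 5910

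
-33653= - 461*73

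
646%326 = 320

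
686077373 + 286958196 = 973035569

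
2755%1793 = 962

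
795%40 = 35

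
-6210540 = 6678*(-930)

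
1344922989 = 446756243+898166746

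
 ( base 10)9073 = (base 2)10001101110001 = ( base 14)3441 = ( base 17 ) 1e6c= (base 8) 21561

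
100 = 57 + 43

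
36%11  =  3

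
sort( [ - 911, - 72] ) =[ - 911  ,-72 ]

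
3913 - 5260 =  - 1347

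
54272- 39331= 14941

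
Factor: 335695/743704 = 2^( - 3)*5^1*13^( - 1 ) * 7151^( - 1)*67139^1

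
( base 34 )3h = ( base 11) A9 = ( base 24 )4n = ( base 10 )119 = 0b1110111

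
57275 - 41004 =16271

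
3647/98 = 521/14 = 37.21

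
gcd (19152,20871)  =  9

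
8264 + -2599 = 5665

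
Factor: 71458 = 2^1*35729^1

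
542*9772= 5296424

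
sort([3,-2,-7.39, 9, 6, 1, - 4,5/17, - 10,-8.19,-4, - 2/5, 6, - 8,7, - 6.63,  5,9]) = [ - 10, - 8.19, - 8,  -  7.39, - 6.63, - 4,  -  4, - 2, - 2/5, 5/17,1,3, 5, 6 , 6, 7 , 9, 9 ] 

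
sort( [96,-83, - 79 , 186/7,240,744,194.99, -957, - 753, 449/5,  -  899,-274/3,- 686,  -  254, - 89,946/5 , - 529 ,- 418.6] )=[  -  957,  -  899 , - 753,  -  686,-529, - 418.6,  -  254, - 274/3, - 89, - 83, - 79,186/7,449/5,96,946/5,194.99,240, 744] 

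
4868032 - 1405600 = 3462432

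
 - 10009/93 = -10009/93 = - 107.62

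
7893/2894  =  2+2105/2894  =  2.73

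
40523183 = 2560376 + 37962807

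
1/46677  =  1/46677= 0.00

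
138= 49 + 89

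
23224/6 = 3870+2/3 = 3870.67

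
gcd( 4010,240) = 10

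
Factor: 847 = 7^1*11^2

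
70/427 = 10/61 = 0.16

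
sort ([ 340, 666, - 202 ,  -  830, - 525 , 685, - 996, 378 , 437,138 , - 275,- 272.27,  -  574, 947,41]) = [ - 996, - 830, - 574, - 525 ,-275, - 272.27,  -  202,  41 , 138, 340,378, 437 , 666 , 685, 947 ]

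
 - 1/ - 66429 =1/66429 = 0.00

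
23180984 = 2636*8794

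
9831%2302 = 623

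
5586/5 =5586/5 = 1117.20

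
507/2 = 507/2 = 253.50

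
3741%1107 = 420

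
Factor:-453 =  - 3^1*151^1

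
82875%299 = 52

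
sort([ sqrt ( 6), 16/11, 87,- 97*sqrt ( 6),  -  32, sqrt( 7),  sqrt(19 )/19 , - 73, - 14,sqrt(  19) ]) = [-97*sqrt(6) , - 73, - 32 , - 14, sqrt(19 ) /19,  16/11, sqrt( 6),sqrt(7 ), sqrt(19 ),87]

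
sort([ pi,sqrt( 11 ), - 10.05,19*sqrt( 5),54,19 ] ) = [ - 10.05 , pi , sqrt(11),  19, 19*sqrt ( 5) , 54]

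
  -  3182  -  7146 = -10328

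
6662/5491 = 1  +  1171/5491 = 1.21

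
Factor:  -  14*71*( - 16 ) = 15904 = 2^5*7^1*71^1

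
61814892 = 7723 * 8004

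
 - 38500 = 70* (  -  550)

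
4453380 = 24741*180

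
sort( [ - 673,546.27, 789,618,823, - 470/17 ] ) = [ - 673,-470/17, 546.27,618,789,823] 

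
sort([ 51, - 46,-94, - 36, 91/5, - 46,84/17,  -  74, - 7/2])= [ - 94,  -  74, - 46, - 46, - 36, - 7/2, 84/17 , 91/5, 51]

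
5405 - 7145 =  - 1740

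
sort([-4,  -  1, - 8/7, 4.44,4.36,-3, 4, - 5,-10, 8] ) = [-10, - 5, - 4, - 3, - 8/7, - 1, 4,4.36, 4.44,  8]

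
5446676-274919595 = - 269472919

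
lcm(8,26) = 104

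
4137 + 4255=8392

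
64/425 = 64/425 = 0.15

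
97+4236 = 4333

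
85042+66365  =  151407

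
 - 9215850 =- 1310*7035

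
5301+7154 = 12455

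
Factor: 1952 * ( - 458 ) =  - 2^6*61^1*229^1 = - 894016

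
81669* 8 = 653352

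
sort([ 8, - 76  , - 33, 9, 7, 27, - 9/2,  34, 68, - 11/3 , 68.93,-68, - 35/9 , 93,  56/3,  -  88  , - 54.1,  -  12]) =[ - 88, - 76, - 68 , - 54.1, - 33, - 12, - 9/2,  -  35/9, - 11/3,7,8, 9 , 56/3,27,  34 , 68,68.93, 93]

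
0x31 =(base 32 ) 1H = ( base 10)49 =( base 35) 1e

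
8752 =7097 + 1655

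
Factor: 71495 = 5^1*79^1*181^1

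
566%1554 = 566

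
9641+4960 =14601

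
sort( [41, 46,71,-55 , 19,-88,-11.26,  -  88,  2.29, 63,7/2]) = [- 88,-88, - 55, - 11.26,  2.29,7/2,19,41,46,63,71 ]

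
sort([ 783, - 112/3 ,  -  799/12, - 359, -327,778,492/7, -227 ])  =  [ - 359 , - 327  , - 227,- 799/12,  -  112/3,492/7 , 778,783 ] 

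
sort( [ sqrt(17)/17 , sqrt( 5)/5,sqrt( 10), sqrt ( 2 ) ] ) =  [ sqrt(17)/17, sqrt(5)/5, sqrt(2), sqrt( 10 ) ]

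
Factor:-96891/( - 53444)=2^(  -  2 )*3^1*31^( - 1 )*431^( - 1 )*32297^1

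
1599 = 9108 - 7509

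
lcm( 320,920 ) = 7360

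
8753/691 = 12 + 461/691 = 12.67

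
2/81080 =1/40540 = 0.00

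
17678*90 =1591020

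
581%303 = 278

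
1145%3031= 1145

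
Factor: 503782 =2^1*331^1*761^1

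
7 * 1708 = 11956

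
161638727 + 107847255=269485982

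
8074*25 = 201850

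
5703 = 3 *1901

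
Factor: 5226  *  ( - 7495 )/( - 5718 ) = 6528145/953 = 5^1*13^1*67^1 * 953^ ( - 1)*1499^1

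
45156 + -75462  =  -30306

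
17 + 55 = 72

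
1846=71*26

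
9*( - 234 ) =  - 2106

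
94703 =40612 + 54091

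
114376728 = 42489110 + 71887618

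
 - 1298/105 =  - 13  +  67/105 = - 12.36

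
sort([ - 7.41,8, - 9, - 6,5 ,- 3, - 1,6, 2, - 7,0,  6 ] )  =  [-9, - 7.41,-7, - 6, - 3,-1, 0, 2,5,6, 6,8 ] 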